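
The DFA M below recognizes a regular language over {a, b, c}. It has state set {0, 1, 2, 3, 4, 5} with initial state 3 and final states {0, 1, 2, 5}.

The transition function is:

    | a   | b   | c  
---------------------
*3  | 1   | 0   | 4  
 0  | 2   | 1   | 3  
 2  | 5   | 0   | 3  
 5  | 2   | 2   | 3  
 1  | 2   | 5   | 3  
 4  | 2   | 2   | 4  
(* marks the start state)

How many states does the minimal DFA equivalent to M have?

2

Start with accepting vs non-accepting: {0,1,2,5} | {3,4}.
The partition is now stable with 2 blocks: {0,1,2,5} | {3,4}.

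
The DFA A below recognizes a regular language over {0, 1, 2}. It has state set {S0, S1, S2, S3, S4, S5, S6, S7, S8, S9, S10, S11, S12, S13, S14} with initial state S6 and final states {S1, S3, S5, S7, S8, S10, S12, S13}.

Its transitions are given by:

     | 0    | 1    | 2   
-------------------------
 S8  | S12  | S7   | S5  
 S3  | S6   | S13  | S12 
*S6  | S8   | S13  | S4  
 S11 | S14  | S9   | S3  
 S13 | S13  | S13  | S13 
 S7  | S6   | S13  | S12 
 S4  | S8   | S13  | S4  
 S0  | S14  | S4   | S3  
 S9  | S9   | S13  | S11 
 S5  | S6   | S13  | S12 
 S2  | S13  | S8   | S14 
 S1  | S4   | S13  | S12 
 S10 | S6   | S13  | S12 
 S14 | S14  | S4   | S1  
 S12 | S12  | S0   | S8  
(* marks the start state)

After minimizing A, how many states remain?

First remove the unreachable states {S2,S9,S10,S11}; 11 states remain.
Initial partition by acceptance: {S1,S3,S5,S7,S8,S12,S13} | {S0,S4,S6,S14}.
On input 0, block {S1,S3,S5,S7,S8,S12,S13} splits into {S1,S3,S5,S7} and {S8,S12,S13}.
Split {S0,S4,S6,S14} by δ(·,0) → {S0,S14} and {S4,S6}.
On input 1, block {S8,S12,S13} splits into {S8} and {S12} and {S13}.
Stable partition: {S1,S3,S5,S7} | {S0,S14} | {S8} | {S4,S6} | {S12} | {S13} — 6 equivalence classes.

6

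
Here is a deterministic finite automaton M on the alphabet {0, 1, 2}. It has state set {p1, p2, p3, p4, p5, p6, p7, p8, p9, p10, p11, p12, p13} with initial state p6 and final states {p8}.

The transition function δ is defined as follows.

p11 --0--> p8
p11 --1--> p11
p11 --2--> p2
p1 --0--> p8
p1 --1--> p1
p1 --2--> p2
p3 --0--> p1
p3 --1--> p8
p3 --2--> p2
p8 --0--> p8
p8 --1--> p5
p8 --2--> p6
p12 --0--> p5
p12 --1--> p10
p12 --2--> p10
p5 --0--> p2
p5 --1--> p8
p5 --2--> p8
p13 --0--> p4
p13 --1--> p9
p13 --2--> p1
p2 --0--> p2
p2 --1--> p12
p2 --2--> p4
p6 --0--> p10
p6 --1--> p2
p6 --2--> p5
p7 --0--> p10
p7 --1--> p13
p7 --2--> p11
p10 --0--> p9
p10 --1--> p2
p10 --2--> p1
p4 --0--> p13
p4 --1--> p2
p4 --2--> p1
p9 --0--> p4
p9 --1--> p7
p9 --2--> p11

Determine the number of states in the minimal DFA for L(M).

First remove the unreachable states {p3}; 12 states remain.
P0 = {p8} | {p1,p2,p4,p5,p6,p7,p9,p10,p11,p12,p13}.
Split {p1,p2,p4,p5,p6,p7,p9,p10,p11,p12,p13} by δ(·,0) → {p2,p4,p5,p6,p7,p9,p10,p12,p13} and {p1,p11}.
On input 1, block {p2,p4,p5,p6,p7,p9,p10,p12,p13} splits into {p2,p4,p6,p7,p9,p10,p12,p13} and {p5}.
Split {p2,p4,p6,p7,p9,p10,p12,p13} by δ(·,0) → {p2,p4,p6,p7,p9,p10,p13} and {p12}.
On input 1, block {p2,p4,p6,p7,p9,p10,p13} splits into {p4,p6,p7,p9,p10,p13} and {p2}.
On input 1, block {p4,p6,p7,p9,p10,p13} splits into {p4,p6,p10} and {p7,p9,p13}.
Refine {p4,p6,p10} on symbol 0: members go to different blocks, giving {p4,p10} and {p6}.
Stable partition: {p8} | {p4,p10} | {p1,p11} | {p5} | {p12} | {p2} | {p7,p9,p13} | {p6} — 8 equivalence classes.

8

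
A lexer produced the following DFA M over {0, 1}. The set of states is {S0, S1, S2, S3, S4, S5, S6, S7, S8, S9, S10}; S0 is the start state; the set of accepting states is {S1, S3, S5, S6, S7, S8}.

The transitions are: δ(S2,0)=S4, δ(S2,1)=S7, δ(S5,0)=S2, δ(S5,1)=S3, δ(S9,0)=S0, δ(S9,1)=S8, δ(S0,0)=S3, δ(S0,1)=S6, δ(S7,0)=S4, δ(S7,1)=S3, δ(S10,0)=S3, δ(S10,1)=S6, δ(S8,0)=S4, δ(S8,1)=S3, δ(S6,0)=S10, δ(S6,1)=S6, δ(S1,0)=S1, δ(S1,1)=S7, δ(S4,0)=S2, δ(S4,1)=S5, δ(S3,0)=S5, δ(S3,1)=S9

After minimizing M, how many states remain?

States {S1} cannot be reached from the start state, so discard them.
Initial partition by acceptance: {S3,S5,S6,S7,S8} | {S0,S2,S4,S9,S10}.
Split {S3,S5,S6,S7,S8} by δ(·,0) → {S5,S6,S7,S8} and {S3}.
Split {S5,S6,S7,S8} by δ(·,1) → {S5,S7,S8} and {S6}.
Split {S0,S2,S4,S9,S10} by δ(·,0) → {S2,S4,S9} and {S0,S10}.
Refine {S2,S4,S9} on symbol 0: members go to different blocks, giving {S2,S4} and {S9}.
No further refinement is possible. Final partition (6 blocks): {S5,S7,S8} | {S2,S4} | {S3} | {S6} | {S0,S10} | {S9}.

6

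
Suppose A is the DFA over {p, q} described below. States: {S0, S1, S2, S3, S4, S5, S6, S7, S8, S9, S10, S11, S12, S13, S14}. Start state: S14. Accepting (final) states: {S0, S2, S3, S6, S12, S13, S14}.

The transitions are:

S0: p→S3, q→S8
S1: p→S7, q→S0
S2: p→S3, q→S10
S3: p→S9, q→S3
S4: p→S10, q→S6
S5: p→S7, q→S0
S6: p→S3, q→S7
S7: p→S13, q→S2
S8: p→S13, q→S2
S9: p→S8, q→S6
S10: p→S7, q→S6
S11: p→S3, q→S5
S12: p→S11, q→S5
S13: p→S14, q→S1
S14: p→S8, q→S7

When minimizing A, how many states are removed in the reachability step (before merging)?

4

BFS from S14 reaches {S0, S1, S2, S3, S6, S7, S8, S9, S10, S13, S14}; the 4 state(s) S4, S5, S11, S12 are never visited.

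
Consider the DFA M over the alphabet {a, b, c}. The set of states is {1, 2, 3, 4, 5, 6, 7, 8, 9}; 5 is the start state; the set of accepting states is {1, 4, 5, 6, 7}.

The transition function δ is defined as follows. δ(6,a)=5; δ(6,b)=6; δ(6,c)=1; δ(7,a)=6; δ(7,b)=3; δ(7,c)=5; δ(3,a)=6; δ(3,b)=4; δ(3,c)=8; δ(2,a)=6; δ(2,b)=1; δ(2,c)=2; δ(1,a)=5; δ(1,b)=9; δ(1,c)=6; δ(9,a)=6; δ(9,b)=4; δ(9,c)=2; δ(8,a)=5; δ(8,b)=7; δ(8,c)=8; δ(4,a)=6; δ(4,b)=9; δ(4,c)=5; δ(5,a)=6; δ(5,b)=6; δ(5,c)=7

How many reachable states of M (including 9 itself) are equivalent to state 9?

Every state is reachable, so we keep all 9.
Initial partition by acceptance: {1,4,5,6,7} | {2,3,8,9}.
Refine {1,4,5,6,7} on symbol b: members go to different blocks, giving {1,4,7} and {5,6}.
Stable partition: {1,4,7} | {2,3,8,9} | {5,6} — 3 equivalence classes.
The equivalence class containing 9 is {2,3,8,9}, of size 4.

4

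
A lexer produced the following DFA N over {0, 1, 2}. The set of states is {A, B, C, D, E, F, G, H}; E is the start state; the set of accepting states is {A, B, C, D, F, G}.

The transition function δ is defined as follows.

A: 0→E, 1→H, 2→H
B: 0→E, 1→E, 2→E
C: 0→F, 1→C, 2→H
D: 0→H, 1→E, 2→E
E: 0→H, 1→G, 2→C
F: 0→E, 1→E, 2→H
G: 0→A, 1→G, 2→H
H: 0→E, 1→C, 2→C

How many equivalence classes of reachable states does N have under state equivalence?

States {B,D} cannot be reached from the start state, so discard them.
Initial partition by acceptance: {A,C,F,G} | {E,H}.
On input 0, block {A,C,F,G} splits into {A,F} and {C,G}.
The partition is now stable with 3 blocks: {A,F} | {E,H} | {C,G}.

3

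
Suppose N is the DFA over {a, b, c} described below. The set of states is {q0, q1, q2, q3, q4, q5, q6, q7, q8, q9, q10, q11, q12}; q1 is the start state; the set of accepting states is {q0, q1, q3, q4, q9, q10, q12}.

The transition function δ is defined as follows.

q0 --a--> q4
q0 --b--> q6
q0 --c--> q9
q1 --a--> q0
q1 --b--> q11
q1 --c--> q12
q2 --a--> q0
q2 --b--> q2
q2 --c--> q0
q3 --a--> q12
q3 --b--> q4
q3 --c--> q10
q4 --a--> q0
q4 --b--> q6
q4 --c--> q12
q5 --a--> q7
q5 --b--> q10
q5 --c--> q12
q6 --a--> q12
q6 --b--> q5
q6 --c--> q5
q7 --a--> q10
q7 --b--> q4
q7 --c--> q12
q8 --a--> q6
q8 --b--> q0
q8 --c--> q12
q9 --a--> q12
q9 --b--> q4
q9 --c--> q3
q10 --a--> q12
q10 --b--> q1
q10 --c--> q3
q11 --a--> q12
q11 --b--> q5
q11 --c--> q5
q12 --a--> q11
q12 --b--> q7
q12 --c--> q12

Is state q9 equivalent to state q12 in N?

No

States {q2,q8} cannot be reached from the start state, so discard them.
Start with accepting vs non-accepting: {q0,q1,q3,q4,q9,q10,q12} | {q5,q6,q7,q11}.
On input a, block {q0,q1,q3,q4,q9,q10,q12} splits into {q0,q1,q3,q4,q9,q10} and {q12}.
Refine {q0,q1,q3,q4,q9,q10} on symbol a: members go to different blocks, giving {q0,q1,q4} and {q3,q9,q10}.
Refine {q0,q1,q4} on symbol c: members go to different blocks, giving {q1,q4} and {q0}.
On input a, block {q5,q6,q7,q11} splits into {q6,q11} and {q5} and {q7}.
The partition is now stable with 7 blocks: {q1,q4} | {q6,q11} | {q12} | {q3,q9,q10} | {q0} | {q5} | {q7}.
q9 and q12 end up in different blocks, so they are distinguishable. For instance, the string 'a' is accepted from only q9.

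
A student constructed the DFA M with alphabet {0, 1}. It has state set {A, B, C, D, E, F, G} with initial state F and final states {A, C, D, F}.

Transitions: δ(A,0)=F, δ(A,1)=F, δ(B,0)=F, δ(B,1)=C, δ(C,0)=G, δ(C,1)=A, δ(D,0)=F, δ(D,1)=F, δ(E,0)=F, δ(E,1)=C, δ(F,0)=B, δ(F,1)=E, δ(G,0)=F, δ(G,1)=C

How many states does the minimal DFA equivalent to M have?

4

Reachable states from the start: {A,B,C,E,F,G}. Unreachable: {D} — drop them.
Start with accepting vs non-accepting: {A,C,F} | {B,E,G}.
On input 0, block {A,C,F} splits into {C,F} and {A}.
Split {C,F} by δ(·,1) → {C} and {F}.
No further refinement is possible. Final partition (4 blocks): {C} | {B,E,G} | {A} | {F}.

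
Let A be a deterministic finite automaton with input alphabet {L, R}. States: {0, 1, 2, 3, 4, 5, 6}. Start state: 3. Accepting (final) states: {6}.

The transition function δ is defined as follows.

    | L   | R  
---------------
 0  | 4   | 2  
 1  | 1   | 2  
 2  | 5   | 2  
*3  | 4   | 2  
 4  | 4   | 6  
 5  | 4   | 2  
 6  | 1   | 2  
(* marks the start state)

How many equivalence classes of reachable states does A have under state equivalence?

Reachable states from the start: {1,2,3,4,5,6}. Unreachable: {0} — drop them.
Initial partition by acceptance: {6} | {1,2,3,4,5}.
Split {1,2,3,4,5} by δ(·,R) → {1,2,3,5} and {4}.
On input L, block {1,2,3,5} splits into {1,2} and {3,5}.
Refine {1,2} on symbol L: members go to different blocks, giving {1} and {2}.
The partition is now stable with 5 blocks: {6} | {1} | {4} | {3,5} | {2}.

5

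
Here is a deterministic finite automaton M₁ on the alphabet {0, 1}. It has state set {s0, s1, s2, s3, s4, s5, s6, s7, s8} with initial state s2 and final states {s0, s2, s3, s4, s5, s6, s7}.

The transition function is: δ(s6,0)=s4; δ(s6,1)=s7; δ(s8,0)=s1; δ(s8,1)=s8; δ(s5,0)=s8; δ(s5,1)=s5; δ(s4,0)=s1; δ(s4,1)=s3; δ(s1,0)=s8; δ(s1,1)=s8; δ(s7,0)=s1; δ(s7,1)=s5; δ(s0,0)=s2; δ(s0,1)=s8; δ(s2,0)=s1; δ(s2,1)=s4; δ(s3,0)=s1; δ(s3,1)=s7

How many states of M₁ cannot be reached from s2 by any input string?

No path from s2 leads to s0, s6; the other 7 states are all reachable.

2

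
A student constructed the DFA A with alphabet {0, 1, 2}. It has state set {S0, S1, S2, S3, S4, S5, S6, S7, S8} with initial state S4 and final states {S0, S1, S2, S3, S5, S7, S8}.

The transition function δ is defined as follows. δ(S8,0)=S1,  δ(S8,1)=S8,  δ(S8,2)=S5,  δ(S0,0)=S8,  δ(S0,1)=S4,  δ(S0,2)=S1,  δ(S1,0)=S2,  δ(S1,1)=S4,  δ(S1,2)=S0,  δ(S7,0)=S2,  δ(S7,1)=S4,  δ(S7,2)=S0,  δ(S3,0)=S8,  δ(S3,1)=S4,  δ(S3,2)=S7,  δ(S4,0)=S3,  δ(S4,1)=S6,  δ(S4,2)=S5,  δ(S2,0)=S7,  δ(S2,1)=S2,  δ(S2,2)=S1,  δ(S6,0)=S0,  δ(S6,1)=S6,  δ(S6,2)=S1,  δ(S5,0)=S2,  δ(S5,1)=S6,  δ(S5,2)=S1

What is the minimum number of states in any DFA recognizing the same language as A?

Every state is reachable, so we keep all 9.
Start with accepting vs non-accepting: {S0,S1,S2,S3,S5,S7,S8} | {S4,S6}.
Refine {S0,S1,S2,S3,S5,S7,S8} on symbol 1: members go to different blocks, giving {S0,S1,S3,S5,S7} and {S2,S8}.
No further refinement is possible. Final partition (3 blocks): {S0,S1,S3,S5,S7} | {S4,S6} | {S2,S8}.

3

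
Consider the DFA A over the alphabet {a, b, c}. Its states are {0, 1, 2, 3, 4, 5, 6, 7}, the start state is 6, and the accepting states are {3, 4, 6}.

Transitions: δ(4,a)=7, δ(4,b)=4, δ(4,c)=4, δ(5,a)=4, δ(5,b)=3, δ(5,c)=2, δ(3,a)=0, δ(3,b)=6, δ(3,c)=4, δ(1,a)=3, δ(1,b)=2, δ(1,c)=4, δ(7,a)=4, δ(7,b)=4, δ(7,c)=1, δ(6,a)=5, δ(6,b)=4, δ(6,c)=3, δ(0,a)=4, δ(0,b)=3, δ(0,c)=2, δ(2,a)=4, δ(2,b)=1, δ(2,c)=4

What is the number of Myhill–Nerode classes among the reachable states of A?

3

Initial partition by acceptance: {3,4,6} | {0,1,2,5,7}.
On input b, block {0,1,2,5,7} splits into {0,5,7} and {1,2}.
No further refinement is possible. Final partition (3 blocks): {3,4,6} | {0,5,7} | {1,2}.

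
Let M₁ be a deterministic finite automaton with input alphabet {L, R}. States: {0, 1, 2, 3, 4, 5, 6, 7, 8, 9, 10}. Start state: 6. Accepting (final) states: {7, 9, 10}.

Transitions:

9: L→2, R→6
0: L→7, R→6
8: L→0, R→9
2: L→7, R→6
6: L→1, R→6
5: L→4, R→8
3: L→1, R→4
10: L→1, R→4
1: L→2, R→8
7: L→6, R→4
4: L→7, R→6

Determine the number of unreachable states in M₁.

3

BFS from 6 reaches {0, 1, 2, 4, 6, 7, 8, 9}; the 3 state(s) 3, 5, 10 are never visited.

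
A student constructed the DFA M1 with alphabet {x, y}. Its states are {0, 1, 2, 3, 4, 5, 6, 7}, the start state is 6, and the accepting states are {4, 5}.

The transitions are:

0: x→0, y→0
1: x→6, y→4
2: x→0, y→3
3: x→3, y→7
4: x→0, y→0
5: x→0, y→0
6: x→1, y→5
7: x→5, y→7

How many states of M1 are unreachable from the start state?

3

No path from 6 leads to 2, 3, 7; the other 5 states are all reachable.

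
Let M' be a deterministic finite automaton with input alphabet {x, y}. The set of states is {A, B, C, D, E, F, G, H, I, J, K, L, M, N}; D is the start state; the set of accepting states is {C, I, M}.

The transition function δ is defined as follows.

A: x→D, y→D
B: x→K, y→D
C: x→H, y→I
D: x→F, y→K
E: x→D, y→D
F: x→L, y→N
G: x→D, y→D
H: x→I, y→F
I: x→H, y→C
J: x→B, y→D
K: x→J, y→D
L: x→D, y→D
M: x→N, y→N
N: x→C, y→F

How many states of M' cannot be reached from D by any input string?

4

Starting at D and following transitions, the reachable set is {B, C, D, F, H, I, J, K, L, N}. That leaves A, E, G, M unreachable — 4 in total.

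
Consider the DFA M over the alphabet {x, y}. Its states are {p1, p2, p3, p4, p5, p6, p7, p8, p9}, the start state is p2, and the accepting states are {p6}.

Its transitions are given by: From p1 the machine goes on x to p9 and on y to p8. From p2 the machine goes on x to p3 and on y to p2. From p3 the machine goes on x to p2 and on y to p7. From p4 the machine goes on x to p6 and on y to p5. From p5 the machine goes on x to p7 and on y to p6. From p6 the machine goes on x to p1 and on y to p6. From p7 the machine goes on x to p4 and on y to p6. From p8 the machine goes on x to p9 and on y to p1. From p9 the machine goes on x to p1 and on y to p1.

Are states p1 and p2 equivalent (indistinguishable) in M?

Start with accepting vs non-accepting: {p6} | {p1,p2,p3,p4,p5,p7,p8,p9}.
On input x, block {p1,p2,p3,p4,p5,p7,p8,p9} splits into {p1,p2,p3,p5,p7,p8,p9} and {p4}.
Refine {p1,p2,p3,p5,p7,p8,p9} on symbol x: members go to different blocks, giving {p1,p2,p3,p5,p8,p9} and {p7}.
Refine {p1,p2,p3,p5,p8,p9} on symbol x: members go to different blocks, giving {p1,p2,p3,p8,p9} and {p5}.
Split {p1,p2,p3,p8,p9} by δ(·,y) → {p1,p2,p8,p9} and {p3}.
Refine {p1,p2,p8,p9} on symbol x: members go to different blocks, giving {p1,p8,p9} and {p2}.
Stable partition: {p6} | {p1,p8,p9} | {p4} | {p7} | {p5} | {p3} | {p2} — 7 equivalence classes.
p1 and p2 end up in different blocks, so they are distinguishable. For instance, the string 'xyy' is accepted from only p2.

No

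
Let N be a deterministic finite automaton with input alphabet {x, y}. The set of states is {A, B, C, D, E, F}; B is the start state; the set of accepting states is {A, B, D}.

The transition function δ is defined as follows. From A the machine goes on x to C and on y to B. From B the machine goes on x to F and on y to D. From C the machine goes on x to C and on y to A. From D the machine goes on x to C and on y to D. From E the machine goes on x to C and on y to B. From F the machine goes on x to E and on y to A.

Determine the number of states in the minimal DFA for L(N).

2

All states are reachable from the start state.
Initial partition by acceptance: {A,B,D} | {C,E,F}.
No further refinement is possible. Final partition (2 blocks): {A,B,D} | {C,E,F}.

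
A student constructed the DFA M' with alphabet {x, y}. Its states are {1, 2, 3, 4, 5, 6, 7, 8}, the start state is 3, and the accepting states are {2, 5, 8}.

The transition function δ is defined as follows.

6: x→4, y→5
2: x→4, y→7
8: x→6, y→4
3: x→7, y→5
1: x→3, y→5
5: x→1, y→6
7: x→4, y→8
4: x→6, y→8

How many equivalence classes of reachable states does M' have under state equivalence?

States {2} cannot be reached from the start state, so discard them.
P0 = {5,8} | {1,3,4,6,7}.
The partition is now stable with 2 blocks: {5,8} | {1,3,4,6,7}.

2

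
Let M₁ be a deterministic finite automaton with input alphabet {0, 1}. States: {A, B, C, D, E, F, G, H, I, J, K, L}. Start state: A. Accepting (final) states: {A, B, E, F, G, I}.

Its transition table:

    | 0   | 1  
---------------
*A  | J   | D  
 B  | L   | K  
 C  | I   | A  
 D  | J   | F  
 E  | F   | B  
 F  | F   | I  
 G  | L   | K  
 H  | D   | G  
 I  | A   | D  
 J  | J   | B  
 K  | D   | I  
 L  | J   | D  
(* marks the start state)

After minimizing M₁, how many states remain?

8

First remove the unreachable states {C,E,G,H}; 8 states remain.
P0 = {A,B,F,I} | {D,J,K,L}.
Split {A,B,F,I} by δ(·,0) → {A,B} and {F,I}.
Refine {D,J,K,L} on symbol 1: members go to different blocks, giving {D,K} and {J} and {L}.
Refine {A,B} on symbol 0: members go to different blocks, giving {A} and {B}.
Refine {D,K} on symbol 0: members go to different blocks, giving {D} and {K}.
Split {F,I} by δ(·,0) → {F} and {I}.
Stable partition: {A} | {D} | {F} | {J} | {L} | {B} | {K} | {I} — 8 equivalence classes.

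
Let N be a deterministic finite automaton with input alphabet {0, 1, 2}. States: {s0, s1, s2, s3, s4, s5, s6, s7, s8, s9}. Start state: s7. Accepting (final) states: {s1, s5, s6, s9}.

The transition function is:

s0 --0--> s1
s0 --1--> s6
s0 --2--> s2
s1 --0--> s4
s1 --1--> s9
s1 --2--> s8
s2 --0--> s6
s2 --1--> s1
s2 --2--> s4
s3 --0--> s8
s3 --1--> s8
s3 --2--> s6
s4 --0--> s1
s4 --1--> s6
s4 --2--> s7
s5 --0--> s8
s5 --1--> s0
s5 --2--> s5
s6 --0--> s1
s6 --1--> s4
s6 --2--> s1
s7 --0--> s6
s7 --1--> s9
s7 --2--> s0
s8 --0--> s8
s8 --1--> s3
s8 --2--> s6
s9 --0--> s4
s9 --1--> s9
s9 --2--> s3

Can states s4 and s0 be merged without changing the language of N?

Yes

Reachable states from the start: {s0,s1,s2,s3,s4,s6,s7,s8,s9}. Unreachable: {s5} — drop them.
P0 = {s1,s6,s9} | {s0,s2,s3,s4,s7,s8}.
Refine {s1,s6,s9} on symbol 0: members go to different blocks, giving {s1,s9} and {s6}.
Split {s0,s2,s3,s4,s7,s8} by δ(·,0) → {s0,s4} and {s2,s7} and {s3,s8}.
No further refinement is possible. Final partition (5 blocks): {s1,s9} | {s0,s4} | {s6} | {s2,s7} | {s3,s8}.
s4 and s0 lie in the same block of the stable partition, so they are equivalent — no string distinguishes them.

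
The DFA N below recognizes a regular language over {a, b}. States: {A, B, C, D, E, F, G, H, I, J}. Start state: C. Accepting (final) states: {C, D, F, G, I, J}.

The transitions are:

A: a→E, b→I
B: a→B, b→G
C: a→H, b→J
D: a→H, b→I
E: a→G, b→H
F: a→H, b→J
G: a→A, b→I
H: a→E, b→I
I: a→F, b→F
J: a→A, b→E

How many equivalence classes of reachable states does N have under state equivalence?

6

First remove the unreachable states {B,D}; 8 states remain.
Initial partition by acceptance: {C,F,G,I,J} | {A,E,H}.
Split {C,F,G,I,J} by δ(·,a) → {C,F,G,J} and {I}.
Split {C,F,G,J} by δ(·,b) → {C,F} and {G} and {J}.
On input a, block {A,E,H} splits into {A,H} and {E}.
Stable partition: {C,F} | {A,H} | {I} | {G} | {J} | {E} — 6 equivalence classes.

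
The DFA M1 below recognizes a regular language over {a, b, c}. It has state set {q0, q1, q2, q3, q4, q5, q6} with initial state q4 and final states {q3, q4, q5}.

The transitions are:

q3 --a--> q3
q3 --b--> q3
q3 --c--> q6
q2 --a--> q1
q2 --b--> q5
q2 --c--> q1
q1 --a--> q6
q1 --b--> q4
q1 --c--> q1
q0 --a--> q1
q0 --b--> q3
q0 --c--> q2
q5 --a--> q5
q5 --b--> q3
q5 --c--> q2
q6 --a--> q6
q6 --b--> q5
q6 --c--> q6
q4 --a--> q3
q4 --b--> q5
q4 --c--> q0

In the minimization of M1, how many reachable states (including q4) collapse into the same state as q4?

3

Every state is reachable, so we keep all 7.
P0 = {q3,q4,q5} | {q0,q1,q2,q6}.
Stable partition: {q3,q4,q5} | {q0,q1,q2,q6} — 2 equivalence classes.
The equivalence class containing q4 is {q3,q4,q5}, of size 3.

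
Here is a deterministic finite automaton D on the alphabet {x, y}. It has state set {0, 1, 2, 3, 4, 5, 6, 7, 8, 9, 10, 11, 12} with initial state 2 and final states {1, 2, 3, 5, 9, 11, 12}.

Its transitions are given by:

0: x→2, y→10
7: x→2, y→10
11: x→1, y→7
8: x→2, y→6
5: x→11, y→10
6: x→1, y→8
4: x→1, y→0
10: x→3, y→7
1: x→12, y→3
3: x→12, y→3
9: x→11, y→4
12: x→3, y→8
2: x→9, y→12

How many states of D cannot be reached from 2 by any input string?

1

No path from 2 leads to 5; the other 12 states are all reachable.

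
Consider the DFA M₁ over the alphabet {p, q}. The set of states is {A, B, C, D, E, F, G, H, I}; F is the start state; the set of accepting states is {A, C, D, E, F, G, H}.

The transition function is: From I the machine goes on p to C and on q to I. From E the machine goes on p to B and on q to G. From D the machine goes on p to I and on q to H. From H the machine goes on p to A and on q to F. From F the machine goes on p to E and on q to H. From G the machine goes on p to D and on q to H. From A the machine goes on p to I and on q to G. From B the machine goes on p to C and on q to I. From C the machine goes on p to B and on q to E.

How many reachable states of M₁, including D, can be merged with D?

Start with accepting vs non-accepting: {A,C,D,E,F,G,H} | {B,I}.
On input p, block {A,C,D,E,F,G,H} splits into {A,C,D,E} and {F,G,H}.
Refine {A,C,D,E} on symbol q: members go to different blocks, giving {A,D,E} and {C}.
Stable partition: {A,D,E} | {B,I} | {F,G,H} | {C} — 4 equivalence classes.
State D belongs to the block {A,D,E}, which has 3 states.

3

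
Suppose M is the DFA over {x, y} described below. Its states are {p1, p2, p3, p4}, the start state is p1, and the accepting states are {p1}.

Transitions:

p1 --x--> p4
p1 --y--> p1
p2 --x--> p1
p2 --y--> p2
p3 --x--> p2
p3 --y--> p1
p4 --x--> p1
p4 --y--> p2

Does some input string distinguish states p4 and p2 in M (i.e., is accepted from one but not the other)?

Reachable states from the start: {p1,p2,p4}. Unreachable: {p3} — drop them.
Initial partition by acceptance: {p1} | {p2,p4}.
The partition is now stable with 2 blocks: {p1} | {p2,p4}.
p4 and p2 lie in the same block of the stable partition, so they are equivalent — no string distinguishes them.

No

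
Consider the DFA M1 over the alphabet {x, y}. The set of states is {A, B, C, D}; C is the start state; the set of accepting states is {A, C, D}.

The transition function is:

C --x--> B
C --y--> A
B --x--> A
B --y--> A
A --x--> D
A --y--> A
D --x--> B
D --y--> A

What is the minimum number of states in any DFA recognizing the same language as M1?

3

P0 = {A,C,D} | {B}.
Refine {A,C,D} on symbol x: members go to different blocks, giving {C,D} and {A}.
Stable partition: {C,D} | {B} | {A} — 3 equivalence classes.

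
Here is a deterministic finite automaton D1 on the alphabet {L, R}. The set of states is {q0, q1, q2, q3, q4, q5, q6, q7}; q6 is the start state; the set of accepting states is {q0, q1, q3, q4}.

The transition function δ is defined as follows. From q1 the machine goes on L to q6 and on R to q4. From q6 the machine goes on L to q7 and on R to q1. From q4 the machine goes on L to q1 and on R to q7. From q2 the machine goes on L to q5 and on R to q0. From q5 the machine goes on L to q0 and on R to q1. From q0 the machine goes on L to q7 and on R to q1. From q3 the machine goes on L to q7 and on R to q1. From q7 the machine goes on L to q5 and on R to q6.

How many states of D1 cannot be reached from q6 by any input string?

No path from q6 leads to q2, q3; the other 6 states are all reachable.

2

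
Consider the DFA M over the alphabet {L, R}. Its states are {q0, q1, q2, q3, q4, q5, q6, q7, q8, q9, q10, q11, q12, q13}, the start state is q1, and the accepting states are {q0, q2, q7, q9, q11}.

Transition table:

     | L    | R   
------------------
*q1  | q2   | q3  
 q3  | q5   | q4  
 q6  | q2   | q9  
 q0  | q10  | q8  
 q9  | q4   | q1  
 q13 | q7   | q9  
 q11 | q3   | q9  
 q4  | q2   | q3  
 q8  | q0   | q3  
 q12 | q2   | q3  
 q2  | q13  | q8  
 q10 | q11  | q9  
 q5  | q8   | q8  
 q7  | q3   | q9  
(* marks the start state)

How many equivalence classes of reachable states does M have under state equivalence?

7

States {q6,q12} cannot be reached from the start state, so discard them.
Start with accepting vs non-accepting: {q0,q2,q7,q9,q11} | {q1,q3,q4,q5,q8,q10,q13}.
Split {q0,q2,q7,q9,q11} by δ(·,R) → {q0,q2,q9} and {q7,q11}.
Refine {q1,q3,q4,q5,q8,q10,q13} on symbol L: members go to different blocks, giving {q1,q4,q8} and {q3,q5} and {q10,q13}.
Split {q0,q2,q9} by δ(·,L) → {q0,q2} and {q9}.
On input L, block {q3,q5} splits into {q3} and {q5}.
The partition is now stable with 7 blocks: {q0,q2} | {q1,q4,q8} | {q7,q11} | {q3} | {q10,q13} | {q9} | {q5}.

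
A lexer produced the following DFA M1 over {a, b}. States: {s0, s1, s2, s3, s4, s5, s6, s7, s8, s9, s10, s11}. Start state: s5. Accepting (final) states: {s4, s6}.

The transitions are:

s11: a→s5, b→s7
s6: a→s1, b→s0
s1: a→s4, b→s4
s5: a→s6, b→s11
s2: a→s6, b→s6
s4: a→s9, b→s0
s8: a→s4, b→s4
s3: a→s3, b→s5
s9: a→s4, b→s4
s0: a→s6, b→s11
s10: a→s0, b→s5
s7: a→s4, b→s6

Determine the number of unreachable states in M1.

No path from s5 leads to s2, s3, s8, s10; the other 8 states are all reachable.

4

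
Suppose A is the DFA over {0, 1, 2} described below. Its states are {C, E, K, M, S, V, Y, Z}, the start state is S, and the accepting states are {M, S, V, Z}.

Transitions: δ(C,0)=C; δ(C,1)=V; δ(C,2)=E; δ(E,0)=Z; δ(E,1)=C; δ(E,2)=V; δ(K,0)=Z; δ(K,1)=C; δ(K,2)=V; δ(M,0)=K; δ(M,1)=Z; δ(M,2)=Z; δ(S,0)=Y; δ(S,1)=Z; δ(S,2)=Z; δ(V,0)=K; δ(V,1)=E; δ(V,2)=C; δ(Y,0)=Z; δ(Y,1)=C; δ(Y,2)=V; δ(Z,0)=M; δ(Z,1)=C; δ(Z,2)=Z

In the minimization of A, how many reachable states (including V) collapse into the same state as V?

1

Initial partition by acceptance: {M,S,V,Z} | {C,E,K,Y}.
Split {M,S,V,Z} by δ(·,0) → {M,S,V} and {Z}.
Split {M,S,V} by δ(·,1) → {M,S} and {V}.
Split {C,E,K,Y} by δ(·,0) → {E,K,Y} and {C}.
No further refinement is possible. Final partition (5 blocks): {M,S} | {E,K,Y} | {Z} | {V} | {C}.
State V belongs to the block {V}, which has 1 states.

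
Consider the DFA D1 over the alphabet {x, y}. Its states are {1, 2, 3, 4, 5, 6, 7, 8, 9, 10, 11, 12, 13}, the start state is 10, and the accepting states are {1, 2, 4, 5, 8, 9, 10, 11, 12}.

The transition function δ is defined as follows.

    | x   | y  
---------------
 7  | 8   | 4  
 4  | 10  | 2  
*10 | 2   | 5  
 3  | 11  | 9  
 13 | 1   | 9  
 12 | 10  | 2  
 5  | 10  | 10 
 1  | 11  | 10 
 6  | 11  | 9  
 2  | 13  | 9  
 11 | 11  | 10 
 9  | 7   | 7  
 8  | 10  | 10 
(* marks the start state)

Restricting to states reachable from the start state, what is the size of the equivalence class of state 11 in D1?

Reachable states from the start: {1,2,4,5,7,8,9,10,11,13}. Unreachable: {3,6,12} — drop them.
Start with accepting vs non-accepting: {1,2,4,5,8,9,10,11} | {7,13}.
Split {1,2,4,5,8,9,10,11} by δ(·,x) → {1,4,5,8,10,11} and {2,9}.
Refine {1,4,5,8,10,11} on symbol x: members go to different blocks, giving {1,4,5,8,11} and {10}.
On input x, block {1,4,5,8,11} splits into {4,5,8} and {1,11}.
Refine {4,5,8} on symbol y: members go to different blocks, giving {5,8} and {4}.
Split {7,13} by δ(·,x) → {7} and {13}.
Refine {2,9} on symbol x: members go to different blocks, giving {2} and {9}.
Stable partition: {5,8} | {7} | {2} | {10} | {1,11} | {4} | {13} | {9} — 8 equivalence classes.
The equivalence class containing 11 is {1,11}, of size 2.

2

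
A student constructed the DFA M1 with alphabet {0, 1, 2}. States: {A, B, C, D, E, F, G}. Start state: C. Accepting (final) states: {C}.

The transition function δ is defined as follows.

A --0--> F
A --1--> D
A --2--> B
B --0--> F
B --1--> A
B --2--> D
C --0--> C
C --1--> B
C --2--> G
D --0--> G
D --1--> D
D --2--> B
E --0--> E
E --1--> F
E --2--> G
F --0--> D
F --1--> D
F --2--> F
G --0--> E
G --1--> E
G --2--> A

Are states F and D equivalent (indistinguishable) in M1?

Yes

Every state is reachable, so we keep all 7.
Initial partition by acceptance: {C} | {A,B,D,E,F,G}.
The partition is now stable with 2 blocks: {C} | {A,B,D,E,F,G}.
F and D lie in the same block of the stable partition, so they are equivalent — no string distinguishes them.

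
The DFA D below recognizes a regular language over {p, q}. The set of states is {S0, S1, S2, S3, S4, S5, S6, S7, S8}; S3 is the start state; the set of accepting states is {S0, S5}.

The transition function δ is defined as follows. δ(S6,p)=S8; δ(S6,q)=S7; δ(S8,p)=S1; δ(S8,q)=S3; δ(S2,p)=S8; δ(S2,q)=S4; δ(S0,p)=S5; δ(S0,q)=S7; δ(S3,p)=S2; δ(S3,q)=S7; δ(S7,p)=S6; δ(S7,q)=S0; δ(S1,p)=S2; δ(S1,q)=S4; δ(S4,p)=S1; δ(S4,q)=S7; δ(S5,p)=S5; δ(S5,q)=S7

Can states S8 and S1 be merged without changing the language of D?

P0 = {S0,S5} | {S1,S2,S3,S4,S6,S7,S8}.
Refine {S1,S2,S3,S4,S6,S7,S8} on symbol q: members go to different blocks, giving {S1,S2,S3,S4,S6,S8} and {S7}.
Refine {S1,S2,S3,S4,S6,S8} on symbol q: members go to different blocks, giving {S1,S2,S8} and {S3,S4,S6}.
The partition is now stable with 4 blocks: {S0,S5} | {S1,S2,S8} | {S7} | {S3,S4,S6}.
S8 and S1 lie in the same block of the stable partition, so they are equivalent — no string distinguishes them.

Yes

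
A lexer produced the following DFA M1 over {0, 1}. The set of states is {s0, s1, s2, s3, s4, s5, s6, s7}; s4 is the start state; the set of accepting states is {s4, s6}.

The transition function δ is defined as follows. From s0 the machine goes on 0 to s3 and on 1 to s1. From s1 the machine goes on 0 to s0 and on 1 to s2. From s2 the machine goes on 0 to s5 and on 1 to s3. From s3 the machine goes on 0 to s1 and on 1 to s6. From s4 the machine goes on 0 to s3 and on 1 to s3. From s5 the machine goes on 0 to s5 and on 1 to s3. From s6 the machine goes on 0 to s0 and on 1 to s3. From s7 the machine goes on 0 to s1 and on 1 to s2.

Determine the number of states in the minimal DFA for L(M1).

6

First remove the unreachable states {s7}; 7 states remain.
Start with accepting vs non-accepting: {s4,s6} | {s0,s1,s2,s3,s5}.
Split {s0,s1,s2,s3,s5} by δ(·,1) → {s0,s1,s2,s5} and {s3}.
Refine {s4,s6} on symbol 0: members go to different blocks, giving {s4} and {s6}.
Refine {s0,s1,s2,s5} on symbol 0: members go to different blocks, giving {s1,s2,s5} and {s0}.
On input 0, block {s1,s2,s5} splits into {s2,s5} and {s1}.
The partition is now stable with 6 blocks: {s4} | {s2,s5} | {s3} | {s6} | {s0} | {s1}.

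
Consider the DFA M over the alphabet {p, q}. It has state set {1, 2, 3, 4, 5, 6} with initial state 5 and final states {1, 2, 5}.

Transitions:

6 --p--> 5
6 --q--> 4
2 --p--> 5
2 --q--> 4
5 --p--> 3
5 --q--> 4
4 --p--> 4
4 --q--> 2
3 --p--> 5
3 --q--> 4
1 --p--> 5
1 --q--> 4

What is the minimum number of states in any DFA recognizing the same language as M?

States {1,6} cannot be reached from the start state, so discard them.
P0 = {2,5} | {3,4}.
Split {2,5} by δ(·,p) → {2} and {5}.
On input p, block {3,4} splits into {3} and {4}.
Stable partition: {2} | {3} | {5} | {4} — 4 equivalence classes.

4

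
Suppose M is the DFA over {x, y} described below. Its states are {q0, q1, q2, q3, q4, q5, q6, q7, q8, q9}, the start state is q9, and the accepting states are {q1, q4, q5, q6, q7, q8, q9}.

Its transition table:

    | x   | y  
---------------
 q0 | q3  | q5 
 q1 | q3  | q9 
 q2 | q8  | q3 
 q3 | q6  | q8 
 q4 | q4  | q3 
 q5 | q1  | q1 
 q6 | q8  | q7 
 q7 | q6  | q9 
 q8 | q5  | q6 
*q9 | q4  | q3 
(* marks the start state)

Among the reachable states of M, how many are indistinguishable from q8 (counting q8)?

States {q0,q2} cannot be reached from the start state, so discard them.
Initial partition by acceptance: {q1,q4,q5,q6,q7,q8,q9} | {q3}.
Split {q1,q4,q5,q6,q7,q8,q9} by δ(·,x) → {q4,q5,q6,q7,q8,q9} and {q1}.
Refine {q4,q5,q6,q7,q8,q9} on symbol x: members go to different blocks, giving {q4,q6,q7,q8,q9} and {q5}.
Split {q4,q6,q7,q8,q9} by δ(·,x) → {q4,q6,q7,q9} and {q8}.
Split {q4,q6,q7,q9} by δ(·,x) → {q4,q7,q9} and {q6}.
Refine {q4,q7,q9} on symbol x: members go to different blocks, giving {q4,q9} and {q7}.
Stable partition: {q4,q9} | {q3} | {q1} | {q5} | {q8} | {q6} | {q7} — 7 equivalence classes.
The equivalence class containing q8 is {q8}, of size 1.

1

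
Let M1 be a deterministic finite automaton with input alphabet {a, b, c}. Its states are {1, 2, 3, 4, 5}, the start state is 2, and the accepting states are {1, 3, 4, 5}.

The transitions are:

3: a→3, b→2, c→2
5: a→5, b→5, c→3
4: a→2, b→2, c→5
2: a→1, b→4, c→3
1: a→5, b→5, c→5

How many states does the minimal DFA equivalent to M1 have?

Every state is reachable, so we keep all 5.
P0 = {1,3,4,5} | {2}.
Split {1,3,4,5} by δ(·,a) → {1,3,5} and {4}.
Refine {1,3,5} on symbol b: members go to different blocks, giving {1,5} and {3}.
On input c, block {1,5} splits into {1} and {5}.
The partition is now stable with 5 blocks: {1} | {2} | {4} | {3} | {5}.

5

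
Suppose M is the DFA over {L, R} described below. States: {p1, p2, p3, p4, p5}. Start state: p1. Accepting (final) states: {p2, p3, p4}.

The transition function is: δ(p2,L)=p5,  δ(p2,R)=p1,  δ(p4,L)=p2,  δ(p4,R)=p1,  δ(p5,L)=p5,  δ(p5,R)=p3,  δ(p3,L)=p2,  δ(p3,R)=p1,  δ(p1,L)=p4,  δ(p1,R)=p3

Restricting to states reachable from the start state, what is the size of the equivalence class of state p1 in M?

Every state is reachable, so we keep all 5.
Start with accepting vs non-accepting: {p2,p3,p4} | {p1,p5}.
Split {p2,p3,p4} by δ(·,L) → {p3,p4} and {p2}.
Refine {p1,p5} on symbol L: members go to different blocks, giving {p1} and {p5}.
No further refinement is possible. Final partition (4 blocks): {p3,p4} | {p1} | {p2} | {p5}.
The equivalence class containing p1 is {p1}, of size 1.

1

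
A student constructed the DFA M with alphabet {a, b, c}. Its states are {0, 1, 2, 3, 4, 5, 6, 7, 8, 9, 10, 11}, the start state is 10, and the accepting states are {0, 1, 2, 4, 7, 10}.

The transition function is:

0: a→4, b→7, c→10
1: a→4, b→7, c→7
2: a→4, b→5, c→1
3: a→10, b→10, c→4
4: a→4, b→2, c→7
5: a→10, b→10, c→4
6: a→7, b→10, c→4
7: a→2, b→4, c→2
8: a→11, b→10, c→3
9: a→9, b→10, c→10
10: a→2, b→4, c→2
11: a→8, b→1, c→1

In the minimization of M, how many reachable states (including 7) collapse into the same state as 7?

2

States {0,3,6,8,9,11} cannot be reached from the start state, so discard them.
P0 = {1,2,4,7,10} | {5}.
Refine {1,2,4,7,10} on symbol b: members go to different blocks, giving {1,4,7,10} and {2}.
Split {1,4,7,10} by δ(·,a) → {1,4} and {7,10}.
Refine {1,4} on symbol b: members go to different blocks, giving {1} and {4}.
Stable partition: {1} | {5} | {2} | {7,10} | {4} — 5 equivalence classes.
State 7 belongs to the block {7,10}, which has 2 states.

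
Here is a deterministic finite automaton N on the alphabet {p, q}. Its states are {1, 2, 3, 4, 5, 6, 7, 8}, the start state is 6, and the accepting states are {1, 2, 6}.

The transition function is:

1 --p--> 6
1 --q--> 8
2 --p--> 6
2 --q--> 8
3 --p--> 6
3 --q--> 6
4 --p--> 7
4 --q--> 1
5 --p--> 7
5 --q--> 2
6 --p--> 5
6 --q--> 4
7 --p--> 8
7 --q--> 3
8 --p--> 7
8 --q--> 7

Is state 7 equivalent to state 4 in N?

Initial partition by acceptance: {1,2,6} | {3,4,5,7,8}.
On input p, block {1,2,6} splits into {1,2} and {6}.
Refine {3,4,5,7,8} on symbol p: members go to different blocks, giving {4,5,7,8} and {3}.
On input q, block {4,5,7,8} splits into {4,5} and {7} and {8}.
Stable partition: {1,2} | {4,5} | {6} | {3} | {7} | {8} — 6 equivalence classes.
7 and 4 end up in different blocks, so they are distinguishable. For instance, the string 'q' is accepted from only 4.

No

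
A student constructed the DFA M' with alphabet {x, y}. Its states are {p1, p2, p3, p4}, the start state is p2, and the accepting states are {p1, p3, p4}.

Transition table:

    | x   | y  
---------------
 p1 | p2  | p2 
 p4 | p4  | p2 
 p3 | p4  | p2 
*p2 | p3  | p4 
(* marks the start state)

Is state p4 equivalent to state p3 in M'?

Yes

States {p1} cannot be reached from the start state, so discard them.
P0 = {p3,p4} | {p2}.
Stable partition: {p3,p4} | {p2} — 2 equivalence classes.
p4 and p3 lie in the same block of the stable partition, so they are equivalent — no string distinguishes them.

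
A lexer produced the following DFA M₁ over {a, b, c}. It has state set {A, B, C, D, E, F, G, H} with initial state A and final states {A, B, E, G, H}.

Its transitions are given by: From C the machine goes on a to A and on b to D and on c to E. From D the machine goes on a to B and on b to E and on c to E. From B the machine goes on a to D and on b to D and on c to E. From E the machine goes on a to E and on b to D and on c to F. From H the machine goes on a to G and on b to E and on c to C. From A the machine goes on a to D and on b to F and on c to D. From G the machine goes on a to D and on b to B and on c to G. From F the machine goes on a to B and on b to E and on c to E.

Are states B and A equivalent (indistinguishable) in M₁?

Reachable states from the start: {A,B,D,E,F}. Unreachable: {C,G,H} — drop them.
P0 = {A,B,E} | {D,F}.
Refine {A,B,E} on symbol a: members go to different blocks, giving {A,B} and {E}.
Split {A,B} by δ(·,c) → {A} and {B}.
No further refinement is possible. Final partition (4 blocks): {A} | {D,F} | {E} | {B}.
B and A end up in different blocks, so they are distinguishable. For instance, the string 'c' is accepted from only B.

No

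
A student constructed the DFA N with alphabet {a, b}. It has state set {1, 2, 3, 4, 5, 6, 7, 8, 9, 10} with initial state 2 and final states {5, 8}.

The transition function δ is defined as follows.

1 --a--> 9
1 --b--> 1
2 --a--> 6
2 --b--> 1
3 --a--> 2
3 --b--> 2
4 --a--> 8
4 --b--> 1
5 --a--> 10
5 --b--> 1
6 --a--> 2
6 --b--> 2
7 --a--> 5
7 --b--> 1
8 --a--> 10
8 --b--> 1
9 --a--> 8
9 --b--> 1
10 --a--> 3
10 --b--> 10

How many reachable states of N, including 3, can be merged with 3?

2

States {4,5,7} cannot be reached from the start state, so discard them.
Initial partition by acceptance: {8} | {1,2,3,6,9,10}.
Split {1,2,3,6,9,10} by δ(·,a) → {1,2,3,6,10} and {9}.
On input a, block {1,2,3,6,10} splits into {2,3,6,10} and {1}.
Refine {2,3,6,10} on symbol b: members go to different blocks, giving {3,6,10} and {2}.
Split {3,6,10} by δ(·,a) → {3,6} and {10}.
The partition is now stable with 6 blocks: {8} | {3,6} | {9} | {1} | {2} | {10}.
State 3 belongs to the block {3,6}, which has 2 states.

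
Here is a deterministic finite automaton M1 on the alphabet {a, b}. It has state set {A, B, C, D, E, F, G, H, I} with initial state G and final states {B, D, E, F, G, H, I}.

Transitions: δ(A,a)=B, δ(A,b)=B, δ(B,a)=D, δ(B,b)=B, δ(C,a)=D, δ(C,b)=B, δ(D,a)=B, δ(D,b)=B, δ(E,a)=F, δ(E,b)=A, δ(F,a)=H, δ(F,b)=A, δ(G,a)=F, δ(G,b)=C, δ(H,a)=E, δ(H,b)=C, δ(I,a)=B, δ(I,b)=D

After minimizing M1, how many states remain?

Reachable states from the start: {A,B,C,D,E,F,G,H}. Unreachable: {I} — drop them.
P0 = {B,D,E,F,G,H} | {A,C}.
Refine {B,D,E,F,G,H} on symbol b: members go to different blocks, giving {E,F,G,H} and {B,D}.
No further refinement is possible. Final partition (3 blocks): {E,F,G,H} | {A,C} | {B,D}.

3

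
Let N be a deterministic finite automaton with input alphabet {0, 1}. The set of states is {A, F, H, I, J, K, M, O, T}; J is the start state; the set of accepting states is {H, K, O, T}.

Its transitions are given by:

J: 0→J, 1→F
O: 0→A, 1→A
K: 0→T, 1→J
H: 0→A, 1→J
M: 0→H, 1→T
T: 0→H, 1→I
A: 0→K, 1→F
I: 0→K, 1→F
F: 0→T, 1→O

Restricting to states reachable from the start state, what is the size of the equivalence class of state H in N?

1

States {M} cannot be reached from the start state, so discard them.
Initial partition by acceptance: {H,K,O,T} | {A,F,I,J}.
Refine {H,K,O,T} on symbol 0: members go to different blocks, giving {K,T} and {H,O}.
Split {K,T} by δ(·,0) → {K} and {T}.
On input 0, block {A,F,I,J} splits into {A,I} and {J} and {F}.
Split {H,O} by δ(·,1) → {H} and {O}.
No further refinement is possible. Final partition (7 blocks): {K} | {A,I} | {H} | {T} | {J} | {F} | {O}.
State H belongs to the block {H}, which has 1 states.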